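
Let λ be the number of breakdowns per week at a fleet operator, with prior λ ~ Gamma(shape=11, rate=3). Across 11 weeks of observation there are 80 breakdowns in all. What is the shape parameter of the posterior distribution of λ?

Total count 80 over total exposure 11 weeks.
Gamma(α, β) with Poisson data over total exposure Σt gives posterior Gamma(α+Σx, β+Σt) = Gamma(91, 14).

91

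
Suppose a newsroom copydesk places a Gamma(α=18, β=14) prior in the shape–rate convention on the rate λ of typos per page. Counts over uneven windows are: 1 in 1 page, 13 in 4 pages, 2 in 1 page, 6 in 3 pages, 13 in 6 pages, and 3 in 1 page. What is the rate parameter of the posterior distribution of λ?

30

Total count: 1 + 13 + 2 + 6 + 13 + 3 = 38.
Total exposure: 1 + 4 + 1 + 3 + 6 + 1 = 16 pages.
Conjugate update: add total count to the shape and total exposure to the rate, giving Gamma(56, 30).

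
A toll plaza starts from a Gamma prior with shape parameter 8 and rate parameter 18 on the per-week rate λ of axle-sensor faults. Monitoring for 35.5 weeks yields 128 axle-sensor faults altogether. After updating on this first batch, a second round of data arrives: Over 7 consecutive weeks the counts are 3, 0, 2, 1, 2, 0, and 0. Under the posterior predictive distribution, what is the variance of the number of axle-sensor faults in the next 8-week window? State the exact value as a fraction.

Total count 128 over total exposure 35.5 weeks.
After the first batch: Gamma(8 + 128, 18 + 35.5) = Gamma(136, 107/2).
Total count: 3 + 0 + 2 + 1 + 2 + 0 + 0 = 8.
Total exposure: 7 weeks.
After the second batch: Gamma(136 + 8, 107/2 + 7) = Gamma(144, 121/2).
The posterior predictive for a window of length T is Negative Binomial with variance T·α'·(β'+T)/β'² = 8·144·(137/2)/(14641/4) = 315648/14641.

315648/14641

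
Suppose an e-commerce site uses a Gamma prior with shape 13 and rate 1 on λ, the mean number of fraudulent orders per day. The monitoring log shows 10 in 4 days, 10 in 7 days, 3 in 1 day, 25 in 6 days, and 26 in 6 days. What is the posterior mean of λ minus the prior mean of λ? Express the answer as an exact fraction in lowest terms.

Total count: 10 + 10 + 3 + 25 + 26 = 74.
Total exposure: 4 + 7 + 1 + 6 + 6 = 24 days.
Conjugate update: add total count to the shape and total exposure to the rate, giving Gamma(87, 25).
Posterior mean = 87/25 = 87/25; prior mean = 13/1 = 13. Difference = 87/25 − 13 = -238/25.

-238/25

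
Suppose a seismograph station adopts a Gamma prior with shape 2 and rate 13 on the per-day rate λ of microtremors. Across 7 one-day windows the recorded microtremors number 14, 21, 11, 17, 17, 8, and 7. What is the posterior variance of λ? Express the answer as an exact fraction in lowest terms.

Total count: 14 + 21 + 11 + 17 + 17 + 8 + 7 = 95.
Total exposure: 7 days.
The Gamma prior is conjugate for the Poisson rate, so λ | data ~ Gamma(2+95, 13+7) = Gamma(97, 20).
Posterior variance = α'/β'² = 97/400.

97/400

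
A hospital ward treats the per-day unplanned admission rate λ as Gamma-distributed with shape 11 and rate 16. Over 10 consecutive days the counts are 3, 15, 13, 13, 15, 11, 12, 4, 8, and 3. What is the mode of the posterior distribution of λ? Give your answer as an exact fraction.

107/26

Total count: 3 + 15 + 13 + 13 + 15 + 11 + 12 + 4 + 8 + 3 = 97.
Total exposure: 10 days.
Conjugate update: add total count to the shape and total exposure to the rate, giving Gamma(108, 26).
Posterior mode = (α'−1)/β' = 107/26.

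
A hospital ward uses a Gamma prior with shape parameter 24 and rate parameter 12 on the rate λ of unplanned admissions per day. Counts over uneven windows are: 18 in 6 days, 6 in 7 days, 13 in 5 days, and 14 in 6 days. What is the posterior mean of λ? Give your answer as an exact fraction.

Total count: 18 + 6 + 13 + 14 = 51.
Total exposure: 6 + 7 + 5 + 6 = 24 days.
By Gamma–Poisson conjugacy, the posterior is Gamma(α + Σx, β + Σt) = Gamma(24 + 51, 12 + 24) = Gamma(75, 36).
Posterior mean = α'/β' = 75/36 = 25/12.

25/12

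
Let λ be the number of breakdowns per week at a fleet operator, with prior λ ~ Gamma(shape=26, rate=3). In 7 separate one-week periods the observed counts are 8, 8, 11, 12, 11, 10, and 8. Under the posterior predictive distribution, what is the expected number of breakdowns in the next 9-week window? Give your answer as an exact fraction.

423/5

Total count: 8 + 8 + 11 + 12 + 11 + 10 + 8 = 68.
Total exposure: 7 weeks.
Posterior: α' = 26 + 68 = 94, β' = 3 + 7 = 10.
Predictive mean over a 9-week window = T·E[λ|data] = 9·94/10 = 423/5.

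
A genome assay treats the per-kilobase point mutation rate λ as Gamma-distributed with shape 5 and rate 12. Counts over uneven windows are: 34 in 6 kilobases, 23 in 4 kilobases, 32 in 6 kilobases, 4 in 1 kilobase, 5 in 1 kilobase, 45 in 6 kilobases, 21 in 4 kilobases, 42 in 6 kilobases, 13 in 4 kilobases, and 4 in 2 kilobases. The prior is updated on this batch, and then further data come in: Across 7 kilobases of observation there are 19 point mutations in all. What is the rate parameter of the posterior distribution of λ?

Total count: 34 + 23 + 32 + 4 + 5 + 45 + 21 + 42 + 13 + 4 = 223.
Total exposure: 6 + 4 + 6 + 1 + 1 + 6 + 4 + 6 + 4 + 2 = 40 kilobases.
After the first batch: Gamma(5 + 223, 12 + 40) = Gamma(228, 52).
Total count 19 over total exposure 7 kilobases.
After the second batch: Gamma(228 + 19, 52 + 7) = Gamma(247, 59).

59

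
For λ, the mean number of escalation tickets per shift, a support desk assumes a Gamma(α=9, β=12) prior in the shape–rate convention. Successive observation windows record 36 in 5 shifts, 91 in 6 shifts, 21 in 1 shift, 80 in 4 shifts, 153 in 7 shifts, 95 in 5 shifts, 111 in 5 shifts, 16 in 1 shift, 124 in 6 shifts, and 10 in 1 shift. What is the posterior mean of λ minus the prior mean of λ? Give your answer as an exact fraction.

Total count: 36 + 91 + 21 + 80 + 153 + 95 + 111 + 16 + 124 + 10 = 737.
Total exposure: 5 + 6 + 1 + 4 + 7 + 5 + 5 + 1 + 6 + 1 = 41 shifts.
Conjugate update: add total count to the shape and total exposure to the rate, giving Gamma(746, 53).
Posterior mean = 746/53 = 746/53; prior mean = 9/12 = 3/4. Difference = 746/53 − 3/4 = 2825/212.

2825/212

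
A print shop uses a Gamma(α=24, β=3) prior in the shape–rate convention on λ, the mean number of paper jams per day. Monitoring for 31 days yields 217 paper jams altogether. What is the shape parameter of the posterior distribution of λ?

Total count 217 over total exposure 31 days.
By Gamma–Poisson conjugacy, the posterior is Gamma(α + Σx, β + Σt) = Gamma(24 + 217, 3 + 31) = Gamma(241, 34).

241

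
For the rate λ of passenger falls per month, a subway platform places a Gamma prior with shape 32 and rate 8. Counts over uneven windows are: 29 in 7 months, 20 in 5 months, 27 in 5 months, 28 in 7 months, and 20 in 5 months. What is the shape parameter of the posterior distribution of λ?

Total count: 29 + 20 + 27 + 28 + 20 = 124.
Total exposure: 7 + 5 + 5 + 7 + 5 = 29 months.
Conjugate update: add total count to the shape and total exposure to the rate, giving Gamma(156, 37).

156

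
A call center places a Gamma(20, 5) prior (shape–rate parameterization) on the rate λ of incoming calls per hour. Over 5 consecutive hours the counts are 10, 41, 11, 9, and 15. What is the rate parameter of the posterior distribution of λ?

Total count: 10 + 41 + 11 + 9 + 15 = 86.
Total exposure: 5 hours.
By Gamma–Poisson conjugacy, the posterior is Gamma(α + Σx, β + Σt) = Gamma(20 + 86, 5 + 5) = Gamma(106, 10).

10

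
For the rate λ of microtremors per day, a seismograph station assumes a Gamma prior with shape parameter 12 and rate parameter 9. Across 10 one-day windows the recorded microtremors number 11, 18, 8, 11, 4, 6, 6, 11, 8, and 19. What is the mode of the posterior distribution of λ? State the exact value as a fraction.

Total count: 11 + 18 + 8 + 11 + 4 + 6 + 6 + 11 + 8 + 19 = 102.
Total exposure: 10 days.
Gamma(α, β) with Poisson data over total exposure Σt gives posterior Gamma(α+Σx, β+Σt) = Gamma(114, 19).
Posterior mode = (α'−1)/β' = 113/19.

113/19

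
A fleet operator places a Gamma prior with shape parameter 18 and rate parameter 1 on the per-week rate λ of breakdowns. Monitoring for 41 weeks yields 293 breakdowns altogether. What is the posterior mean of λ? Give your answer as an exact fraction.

Total count 293 over total exposure 41 weeks.
The Gamma prior is conjugate for the Poisson rate, so λ | data ~ Gamma(18+293, 1+41) = Gamma(311, 42).
Posterior mean = α'/β' = 311/42.

311/42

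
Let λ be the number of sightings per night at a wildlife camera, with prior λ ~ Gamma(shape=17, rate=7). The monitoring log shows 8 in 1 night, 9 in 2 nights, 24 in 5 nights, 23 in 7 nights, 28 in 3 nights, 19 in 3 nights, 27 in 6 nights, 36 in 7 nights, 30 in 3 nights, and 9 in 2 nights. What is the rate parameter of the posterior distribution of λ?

Total count: 8 + 9 + 24 + 23 + 28 + 19 + 27 + 36 + 30 + 9 = 213.
Total exposure: 1 + 2 + 5 + 7 + 3 + 3 + 6 + 7 + 3 + 2 = 39 nights.
Conjugate update: add total count to the shape and total exposure to the rate, giving Gamma(230, 46).

46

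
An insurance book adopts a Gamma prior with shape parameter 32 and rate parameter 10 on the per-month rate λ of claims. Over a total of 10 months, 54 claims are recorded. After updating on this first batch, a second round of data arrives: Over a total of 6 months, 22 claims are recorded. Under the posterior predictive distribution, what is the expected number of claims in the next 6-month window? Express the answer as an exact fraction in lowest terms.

Total count 54 over total exposure 10 months.
After the first batch: Gamma(32 + 54, 10 + 10) = Gamma(86, 20).
Total count 22 over total exposure 6 months.
After the second batch: Gamma(86 + 22, 20 + 6) = Gamma(108, 26).
Predictive mean over a 6-month window = T·E[λ|data] = 6·108/26 = 324/13.

324/13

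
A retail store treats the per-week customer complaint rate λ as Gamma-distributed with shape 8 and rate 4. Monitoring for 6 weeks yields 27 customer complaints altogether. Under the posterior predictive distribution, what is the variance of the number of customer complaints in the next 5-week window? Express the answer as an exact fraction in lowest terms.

105/4

Total count 27 over total exposure 6 weeks.
Conjugate update: add total count to the shape and total exposure to the rate, giving Gamma(35, 10).
The posterior predictive for a window of length T is Negative Binomial with variance T·α'·(β'+T)/β'² = 5·35·15/100 = 105/4.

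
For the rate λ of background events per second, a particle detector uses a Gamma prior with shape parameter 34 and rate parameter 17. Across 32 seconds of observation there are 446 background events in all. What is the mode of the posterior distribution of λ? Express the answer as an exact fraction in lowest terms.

Total count 446 over total exposure 32 seconds.
Posterior: α' = 34 + 446 = 480, β' = 17 + 32 = 49.
Posterior mode = (α'−1)/β' = 479/49.

479/49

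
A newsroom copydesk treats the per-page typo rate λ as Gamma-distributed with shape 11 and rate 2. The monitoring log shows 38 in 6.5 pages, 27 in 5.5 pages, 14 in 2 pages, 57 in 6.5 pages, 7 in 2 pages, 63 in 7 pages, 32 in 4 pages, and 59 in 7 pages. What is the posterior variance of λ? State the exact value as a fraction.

Total count: 38 + 27 + 14 + 57 + 7 + 63 + 32 + 59 = 297.
Total exposure: 6.5 + 5.5 + 2 + 6.5 + 2 + 7 + 4 + 7 = 40.5 pages.
Gamma(α, β) with Poisson data over total exposure Σt gives posterior Gamma(α+Σx, β+Σt) = Gamma(308, 85/2).
Posterior variance = α'/β'² = 308/(7225/4) = 1232/7225.

1232/7225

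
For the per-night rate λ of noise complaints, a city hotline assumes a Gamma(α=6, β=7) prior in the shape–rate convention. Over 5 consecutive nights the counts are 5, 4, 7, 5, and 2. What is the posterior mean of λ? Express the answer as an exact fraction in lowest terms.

Total count: 5 + 4 + 7 + 5 + 2 = 23.
Total exposure: 5 nights.
Posterior: α' = 6 + 23 = 29, β' = 7 + 5 = 12.
Posterior mean = α'/β' = 29/12.

29/12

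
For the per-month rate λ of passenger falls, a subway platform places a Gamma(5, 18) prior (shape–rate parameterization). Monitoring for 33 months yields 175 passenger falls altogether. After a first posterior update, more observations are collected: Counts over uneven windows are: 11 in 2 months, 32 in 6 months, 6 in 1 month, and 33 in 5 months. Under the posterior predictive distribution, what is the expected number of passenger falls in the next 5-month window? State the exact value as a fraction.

262/13

Total count 175 over total exposure 33 months.
After the first batch: Gamma(5 + 175, 18 + 33) = Gamma(180, 51).
Total count: 11 + 32 + 6 + 33 = 82.
Total exposure: 2 + 6 + 1 + 5 = 14 months.
After the second batch: Gamma(180 + 82, 51 + 14) = Gamma(262, 65).
Predictive mean over a 5-month window = T·E[λ|data] = 5·262/65 = 262/13.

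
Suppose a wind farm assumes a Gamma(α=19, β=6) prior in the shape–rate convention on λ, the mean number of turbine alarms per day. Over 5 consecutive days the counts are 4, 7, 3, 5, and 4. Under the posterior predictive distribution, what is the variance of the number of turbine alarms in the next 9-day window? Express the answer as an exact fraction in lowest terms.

Total count: 4 + 7 + 3 + 5 + 4 = 23.
Total exposure: 5 days.
By Gamma–Poisson conjugacy, the posterior is Gamma(α + Σx, β + Σt) = Gamma(19 + 23, 6 + 5) = Gamma(42, 11).
The posterior predictive for a window of length T is Negative Binomial with variance T·α'·(β'+T)/β'² = 9·42·20/121 = 7560/121.

7560/121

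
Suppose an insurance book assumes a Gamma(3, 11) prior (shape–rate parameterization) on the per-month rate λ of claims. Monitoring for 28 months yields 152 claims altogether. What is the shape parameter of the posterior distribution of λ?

Total count 152 over total exposure 28 months.
By Gamma–Poisson conjugacy, the posterior is Gamma(α + Σx, β + Σt) = Gamma(3 + 152, 11 + 28) = Gamma(155, 39).

155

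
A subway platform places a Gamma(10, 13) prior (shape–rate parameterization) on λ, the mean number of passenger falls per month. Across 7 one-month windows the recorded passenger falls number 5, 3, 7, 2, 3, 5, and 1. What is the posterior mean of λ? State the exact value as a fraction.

9/5

Total count: 5 + 3 + 7 + 2 + 3 + 5 + 1 = 26.
Total exposure: 7 months.
Gamma(α, β) with Poisson data over total exposure Σt gives posterior Gamma(α+Σx, β+Σt) = Gamma(36, 20).
Posterior mean = α'/β' = 36/20 = 9/5.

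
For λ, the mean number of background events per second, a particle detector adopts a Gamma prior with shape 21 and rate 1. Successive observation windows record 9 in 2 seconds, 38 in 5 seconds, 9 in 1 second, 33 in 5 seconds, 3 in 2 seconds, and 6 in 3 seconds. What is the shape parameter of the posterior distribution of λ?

Total count: 9 + 38 + 9 + 33 + 3 + 6 = 98.
Total exposure: 2 + 5 + 1 + 5 + 2 + 3 = 18 seconds.
Gamma(α, β) with Poisson data over total exposure Σt gives posterior Gamma(α+Σx, β+Σt) = Gamma(119, 19).

119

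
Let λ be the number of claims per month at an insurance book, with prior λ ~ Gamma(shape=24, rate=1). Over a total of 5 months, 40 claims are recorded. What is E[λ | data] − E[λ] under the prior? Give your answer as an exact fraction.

Total count 40 over total exposure 5 months.
Gamma(α, β) with Poisson data over total exposure Σt gives posterior Gamma(α+Σx, β+Σt) = Gamma(64, 6).
Posterior mean = 64/6 = 32/3; prior mean = 24/1 = 24. Difference = 32/3 − 24 = -40/3.

-40/3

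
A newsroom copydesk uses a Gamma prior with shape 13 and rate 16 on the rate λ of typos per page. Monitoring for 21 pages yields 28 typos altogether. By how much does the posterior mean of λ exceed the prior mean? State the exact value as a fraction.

Total count 28 over total exposure 21 pages.
Posterior: α' = 13 + 28 = 41, β' = 16 + 21 = 37.
Posterior mean = 41/37 = 41/37; prior mean = 13/16 = 13/16. Difference = 41/37 − 13/16 = 175/592.

175/592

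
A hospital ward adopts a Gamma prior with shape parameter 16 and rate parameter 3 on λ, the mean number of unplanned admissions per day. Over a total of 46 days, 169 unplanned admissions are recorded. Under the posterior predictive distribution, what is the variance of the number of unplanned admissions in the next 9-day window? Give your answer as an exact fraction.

Total count 169 over total exposure 46 days.
Conjugate update: add total count to the shape and total exposure to the rate, giving Gamma(185, 49).
The posterior predictive for a window of length T is Negative Binomial with variance T·α'·(β'+T)/β'² = 9·185·58/2401 = 96570/2401.

96570/2401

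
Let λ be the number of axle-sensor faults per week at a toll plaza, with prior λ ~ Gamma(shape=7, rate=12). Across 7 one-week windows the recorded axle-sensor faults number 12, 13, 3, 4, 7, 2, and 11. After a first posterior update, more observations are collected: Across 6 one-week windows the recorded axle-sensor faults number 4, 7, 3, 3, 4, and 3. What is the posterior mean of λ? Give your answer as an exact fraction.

Total count: 12 + 13 + 3 + 4 + 7 + 2 + 11 = 52.
Total exposure: 7 weeks.
After the first batch: Gamma(7 + 52, 12 + 7) = Gamma(59, 19).
Total count: 4 + 7 + 3 + 3 + 4 + 3 = 24.
Total exposure: 6 weeks.
After the second batch: Gamma(59 + 24, 19 + 6) = Gamma(83, 25).
Posterior mean = α'/β' = 83/25.

83/25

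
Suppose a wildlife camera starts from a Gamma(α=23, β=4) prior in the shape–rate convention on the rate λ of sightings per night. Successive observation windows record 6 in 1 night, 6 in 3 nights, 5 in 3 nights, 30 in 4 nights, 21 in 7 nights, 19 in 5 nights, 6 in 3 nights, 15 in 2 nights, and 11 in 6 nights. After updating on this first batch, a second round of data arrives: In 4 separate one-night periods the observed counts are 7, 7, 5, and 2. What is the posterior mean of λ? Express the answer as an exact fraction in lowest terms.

163/42

Total count: 6 + 6 + 5 + 30 + 21 + 19 + 6 + 15 + 11 = 119.
Total exposure: 1 + 3 + 3 + 4 + 7 + 5 + 3 + 2 + 6 = 34 nights.
After the first batch: Gamma(23 + 119, 4 + 34) = Gamma(142, 38).
Total count: 7 + 7 + 5 + 2 = 21.
Total exposure: 4 nights.
After the second batch: Gamma(142 + 21, 38 + 4) = Gamma(163, 42).
Posterior mean = α'/β' = 163/42.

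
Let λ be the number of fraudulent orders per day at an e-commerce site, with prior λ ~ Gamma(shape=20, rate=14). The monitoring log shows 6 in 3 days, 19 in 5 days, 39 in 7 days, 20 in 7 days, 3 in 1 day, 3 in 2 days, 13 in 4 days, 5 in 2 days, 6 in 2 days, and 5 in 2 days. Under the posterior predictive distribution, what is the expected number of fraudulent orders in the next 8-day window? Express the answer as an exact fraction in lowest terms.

1112/49

Total count: 6 + 19 + 39 + 20 + 3 + 3 + 13 + 5 + 6 + 5 = 119.
Total exposure: 3 + 5 + 7 + 7 + 1 + 2 + 4 + 2 + 2 + 2 = 35 days.
Gamma(α, β) with Poisson data over total exposure Σt gives posterior Gamma(α+Σx, β+Σt) = Gamma(139, 49).
Predictive mean over an 8-day window = T·E[λ|data] = 8·139/49 = 1112/49.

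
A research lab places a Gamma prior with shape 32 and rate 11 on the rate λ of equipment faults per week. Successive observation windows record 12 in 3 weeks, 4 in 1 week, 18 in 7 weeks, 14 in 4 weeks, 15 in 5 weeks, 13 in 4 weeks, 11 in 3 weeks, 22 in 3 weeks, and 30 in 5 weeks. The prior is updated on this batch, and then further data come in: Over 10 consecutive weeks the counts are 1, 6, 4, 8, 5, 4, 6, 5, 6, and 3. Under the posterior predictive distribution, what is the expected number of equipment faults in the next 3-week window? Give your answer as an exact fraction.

Total count: 12 + 4 + 18 + 14 + 15 + 13 + 11 + 22 + 30 = 139.
Total exposure: 3 + 1 + 7 + 4 + 5 + 4 + 3 + 3 + 5 = 35 weeks.
After the first batch: Gamma(32 + 139, 11 + 35) = Gamma(171, 46).
Total count: 1 + 6 + 4 + 8 + 5 + 4 + 6 + 5 + 6 + 3 = 48.
Total exposure: 10 weeks.
After the second batch: Gamma(171 + 48, 46 + 10) = Gamma(219, 56).
Predictive mean over a 3-week window = T·E[λ|data] = 3·219/56 = 657/56.

657/56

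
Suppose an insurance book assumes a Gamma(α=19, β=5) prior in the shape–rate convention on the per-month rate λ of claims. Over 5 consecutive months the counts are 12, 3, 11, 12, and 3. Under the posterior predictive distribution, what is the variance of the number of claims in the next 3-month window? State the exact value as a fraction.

117/5

Total count: 12 + 3 + 11 + 12 + 3 = 41.
Total exposure: 5 months.
Posterior: α' = 19 + 41 = 60, β' = 5 + 5 = 10.
The posterior predictive for a window of length T is Negative Binomial with variance T·α'·(β'+T)/β'² = 3·60·13/100 = 117/5.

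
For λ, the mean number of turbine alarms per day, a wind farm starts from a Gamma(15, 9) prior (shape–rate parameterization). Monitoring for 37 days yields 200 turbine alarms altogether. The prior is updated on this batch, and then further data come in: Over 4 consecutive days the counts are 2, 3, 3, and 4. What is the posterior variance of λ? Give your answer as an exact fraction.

Total count 200 over total exposure 37 days.
After the first batch: Gamma(15 + 200, 9 + 37) = Gamma(215, 46).
Total count: 2 + 3 + 3 + 4 = 12.
Total exposure: 4 days.
After the second batch: Gamma(215 + 12, 46 + 4) = Gamma(227, 50).
Posterior variance = α'/β'² = 227/2500.

227/2500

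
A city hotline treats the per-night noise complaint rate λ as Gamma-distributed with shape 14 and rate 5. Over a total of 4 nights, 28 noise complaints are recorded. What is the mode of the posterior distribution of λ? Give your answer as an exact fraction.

41/9

Total count 28 over total exposure 4 nights.
By Gamma–Poisson conjugacy, the posterior is Gamma(α + Σx, β + Σt) = Gamma(14 + 28, 5 + 4) = Gamma(42, 9).
Posterior mode = (α'−1)/β' = 41/9.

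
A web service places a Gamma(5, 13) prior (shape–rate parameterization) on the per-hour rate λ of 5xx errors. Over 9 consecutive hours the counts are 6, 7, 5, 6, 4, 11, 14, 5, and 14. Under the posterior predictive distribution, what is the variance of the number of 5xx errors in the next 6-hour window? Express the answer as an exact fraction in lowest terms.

294/11

Total count: 6 + 7 + 5 + 6 + 4 + 11 + 14 + 5 + 14 = 72.
Total exposure: 9 hours.
Conjugate update: add total count to the shape and total exposure to the rate, giving Gamma(77, 22).
The posterior predictive for a window of length T is Negative Binomial with variance T·α'·(β'+T)/β'² = 6·77·28/484 = 294/11.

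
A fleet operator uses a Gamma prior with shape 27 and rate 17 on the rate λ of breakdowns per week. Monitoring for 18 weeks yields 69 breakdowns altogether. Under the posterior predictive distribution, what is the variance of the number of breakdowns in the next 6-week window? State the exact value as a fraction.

23616/1225

Total count 69 over total exposure 18 weeks.
Posterior: α' = 27 + 69 = 96, β' = 17 + 18 = 35.
The posterior predictive for a window of length T is Negative Binomial with variance T·α'·(β'+T)/β'² = 6·96·41/1225 = 23616/1225.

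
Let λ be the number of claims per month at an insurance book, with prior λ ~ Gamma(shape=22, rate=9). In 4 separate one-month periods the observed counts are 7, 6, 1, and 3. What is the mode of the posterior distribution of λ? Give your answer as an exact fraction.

38/13

Total count: 7 + 6 + 1 + 3 = 17.
Total exposure: 4 months.
The Gamma prior is conjugate for the Poisson rate, so λ | data ~ Gamma(22+17, 9+4) = Gamma(39, 13).
Posterior mode = (α'−1)/β' = 38/13.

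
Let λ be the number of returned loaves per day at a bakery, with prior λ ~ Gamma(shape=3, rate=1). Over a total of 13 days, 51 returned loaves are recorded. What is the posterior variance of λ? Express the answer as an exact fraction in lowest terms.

27/98

Total count 51 over total exposure 13 days.
Posterior: α' = 3 + 51 = 54, β' = 1 + 13 = 14.
Posterior variance = α'/β'² = 54/196 = 27/98.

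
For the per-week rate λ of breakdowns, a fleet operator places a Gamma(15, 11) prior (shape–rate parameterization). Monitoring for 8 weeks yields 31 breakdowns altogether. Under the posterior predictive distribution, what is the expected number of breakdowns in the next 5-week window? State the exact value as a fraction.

Total count 31 over total exposure 8 weeks.
Conjugate update: add total count to the shape and total exposure to the rate, giving Gamma(46, 19).
Predictive mean over a 5-week window = T·E[λ|data] = 5·46/19 = 230/19.

230/19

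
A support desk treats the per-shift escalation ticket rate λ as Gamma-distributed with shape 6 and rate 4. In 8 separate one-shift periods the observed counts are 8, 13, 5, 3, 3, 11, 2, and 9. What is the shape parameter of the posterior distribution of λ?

60

Total count: 8 + 13 + 5 + 3 + 3 + 11 + 2 + 9 = 54.
Total exposure: 8 shifts.
Posterior: α' = 6 + 54 = 60, β' = 4 + 8 = 12.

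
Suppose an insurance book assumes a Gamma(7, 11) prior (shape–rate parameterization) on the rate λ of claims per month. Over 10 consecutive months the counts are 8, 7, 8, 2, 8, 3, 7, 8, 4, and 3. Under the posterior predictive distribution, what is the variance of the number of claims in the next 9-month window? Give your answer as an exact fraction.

1950/49

Total count: 8 + 7 + 8 + 2 + 8 + 3 + 7 + 8 + 4 + 3 = 58.
Total exposure: 10 months.
Gamma(α, β) with Poisson data over total exposure Σt gives posterior Gamma(α+Σx, β+Σt) = Gamma(65, 21).
The posterior predictive for a window of length T is Negative Binomial with variance T·α'·(β'+T)/β'² = 9·65·30/441 = 1950/49.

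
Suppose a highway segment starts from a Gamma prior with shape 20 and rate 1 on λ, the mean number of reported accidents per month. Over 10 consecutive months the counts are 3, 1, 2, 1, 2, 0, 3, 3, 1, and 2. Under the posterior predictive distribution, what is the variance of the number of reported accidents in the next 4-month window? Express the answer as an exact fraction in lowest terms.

2280/121

Total count: 3 + 1 + 2 + 1 + 2 + 0 + 3 + 3 + 1 + 2 = 18.
Total exposure: 10 months.
Posterior: α' = 20 + 18 = 38, β' = 1 + 10 = 11.
The posterior predictive for a window of length T is Negative Binomial with variance T·α'·(β'+T)/β'² = 4·38·15/121 = 2280/121.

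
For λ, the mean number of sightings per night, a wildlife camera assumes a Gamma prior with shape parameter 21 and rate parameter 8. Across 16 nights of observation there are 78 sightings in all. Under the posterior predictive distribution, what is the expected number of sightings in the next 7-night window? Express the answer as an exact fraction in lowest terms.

231/8

Total count 78 over total exposure 16 nights.
Conjugate update: add total count to the shape and total exposure to the rate, giving Gamma(99, 24).
Predictive mean over a 7-night window = T·E[λ|data] = 7·99/24 = 231/8.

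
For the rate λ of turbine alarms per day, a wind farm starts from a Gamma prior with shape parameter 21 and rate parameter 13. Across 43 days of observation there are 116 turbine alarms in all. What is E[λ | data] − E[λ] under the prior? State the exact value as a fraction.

605/728

Total count 116 over total exposure 43 days.
By Gamma–Poisson conjugacy, the posterior is Gamma(α + Σx, β + Σt) = Gamma(21 + 116, 13 + 43) = Gamma(137, 56).
Posterior mean = 137/56 = 137/56; prior mean = 21/13 = 21/13. Difference = 137/56 − 21/13 = 605/728.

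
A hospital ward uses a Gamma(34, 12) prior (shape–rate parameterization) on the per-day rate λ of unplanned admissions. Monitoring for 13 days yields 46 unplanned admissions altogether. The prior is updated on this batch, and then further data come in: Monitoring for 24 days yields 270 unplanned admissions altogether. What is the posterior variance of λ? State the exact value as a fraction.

Total count 46 over total exposure 13 days.
After the first batch: Gamma(34 + 46, 12 + 13) = Gamma(80, 25).
Total count 270 over total exposure 24 days.
After the second batch: Gamma(80 + 270, 25 + 24) = Gamma(350, 49).
Posterior variance = α'/β'² = 350/2401 = 50/343.

50/343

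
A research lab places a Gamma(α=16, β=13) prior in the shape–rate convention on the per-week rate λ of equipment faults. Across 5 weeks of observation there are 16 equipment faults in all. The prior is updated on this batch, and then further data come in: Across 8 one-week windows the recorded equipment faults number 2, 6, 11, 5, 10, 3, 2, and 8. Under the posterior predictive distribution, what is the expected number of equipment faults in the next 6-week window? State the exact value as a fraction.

237/13

Total count 16 over total exposure 5 weeks.
After the first batch: Gamma(16 + 16, 13 + 5) = Gamma(32, 18).
Total count: 2 + 6 + 11 + 5 + 10 + 3 + 2 + 8 = 47.
Total exposure: 8 weeks.
After the second batch: Gamma(32 + 47, 18 + 8) = Gamma(79, 26).
Predictive mean over a 6-week window = T·E[λ|data] = 6·79/26 = 237/13.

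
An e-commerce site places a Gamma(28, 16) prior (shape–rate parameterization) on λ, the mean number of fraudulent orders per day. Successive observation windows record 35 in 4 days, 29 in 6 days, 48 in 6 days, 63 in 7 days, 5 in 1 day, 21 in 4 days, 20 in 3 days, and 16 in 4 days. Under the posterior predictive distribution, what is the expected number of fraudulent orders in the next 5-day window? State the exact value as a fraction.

1325/51

Total count: 35 + 29 + 48 + 63 + 5 + 21 + 20 + 16 = 237.
Total exposure: 4 + 6 + 6 + 7 + 1 + 4 + 3 + 4 = 35 days.
Conjugate update: add total count to the shape and total exposure to the rate, giving Gamma(265, 51).
Predictive mean over a 5-day window = T·E[λ|data] = 5·265/51 = 1325/51.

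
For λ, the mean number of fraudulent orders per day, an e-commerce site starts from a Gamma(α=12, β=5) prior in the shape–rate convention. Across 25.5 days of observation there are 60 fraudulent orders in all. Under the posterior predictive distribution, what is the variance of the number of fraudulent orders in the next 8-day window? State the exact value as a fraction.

88704/3721

Total count 60 over total exposure 25.5 days.
By Gamma–Poisson conjugacy, the posterior is Gamma(α + Σx, β + Σt) = Gamma(12 + 60, 5 + 25.5) = Gamma(72, 61/2).
The posterior predictive for a window of length T is Negative Binomial with variance T·α'·(β'+T)/β'² = 8·72·(77/2)/(3721/4) = 88704/3721.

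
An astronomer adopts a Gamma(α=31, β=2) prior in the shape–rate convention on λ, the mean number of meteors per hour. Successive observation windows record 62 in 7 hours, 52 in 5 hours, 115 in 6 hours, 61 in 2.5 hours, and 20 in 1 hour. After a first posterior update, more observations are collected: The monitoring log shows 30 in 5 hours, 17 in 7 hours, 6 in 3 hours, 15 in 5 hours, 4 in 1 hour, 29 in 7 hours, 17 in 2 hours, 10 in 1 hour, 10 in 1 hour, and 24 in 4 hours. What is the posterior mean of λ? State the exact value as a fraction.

Total count: 62 + 52 + 115 + 61 + 20 = 310.
Total exposure: 7 + 5 + 6 + 2.5 + 1 = 21.5 hours.
After the first batch: Gamma(31 + 310, 2 + 21.5) = Gamma(341, 47/2).
Total count: 30 + 17 + 6 + 15 + 4 + 29 + 17 + 10 + 10 + 24 = 162.
Total exposure: 5 + 7 + 3 + 5 + 1 + 7 + 2 + 1 + 1 + 4 = 36 hours.
After the second batch: Gamma(341 + 162, 47/2 + 36) = Gamma(503, 119/2).
Posterior mean = α'/β' = 503/(119/2) = 1006/119.

1006/119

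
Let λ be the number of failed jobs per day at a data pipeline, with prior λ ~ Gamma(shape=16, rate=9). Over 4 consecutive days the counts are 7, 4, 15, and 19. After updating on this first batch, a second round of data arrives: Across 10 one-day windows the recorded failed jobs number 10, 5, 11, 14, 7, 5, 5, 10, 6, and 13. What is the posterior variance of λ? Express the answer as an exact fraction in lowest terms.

147/529

Total count: 7 + 4 + 15 + 19 = 45.
Total exposure: 4 days.
After the first batch: Gamma(16 + 45, 9 + 4) = Gamma(61, 13).
Total count: 10 + 5 + 11 + 14 + 7 + 5 + 5 + 10 + 6 + 13 = 86.
Total exposure: 10 days.
After the second batch: Gamma(61 + 86, 13 + 10) = Gamma(147, 23).
Posterior variance = α'/β'² = 147/529.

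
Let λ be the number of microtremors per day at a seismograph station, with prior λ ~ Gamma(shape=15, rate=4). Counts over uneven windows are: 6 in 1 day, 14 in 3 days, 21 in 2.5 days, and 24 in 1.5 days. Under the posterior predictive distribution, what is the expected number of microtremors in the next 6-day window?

Total count: 6 + 14 + 21 + 24 = 65.
Total exposure: 1 + 3 + 2.5 + 1.5 = 8 days.
Gamma(α, β) with Poisson data over total exposure Σt gives posterior Gamma(α+Σx, β+Σt) = Gamma(80, 12).
Predictive mean over a 6-day window = T·E[λ|data] = 6·80/12 = 40.

40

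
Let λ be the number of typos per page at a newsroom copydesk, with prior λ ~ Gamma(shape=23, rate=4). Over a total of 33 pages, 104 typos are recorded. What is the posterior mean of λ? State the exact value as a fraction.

127/37

Total count 104 over total exposure 33 pages.
Gamma(α, β) with Poisson data over total exposure Σt gives posterior Gamma(α+Σx, β+Σt) = Gamma(127, 37).
Posterior mean = α'/β' = 127/37.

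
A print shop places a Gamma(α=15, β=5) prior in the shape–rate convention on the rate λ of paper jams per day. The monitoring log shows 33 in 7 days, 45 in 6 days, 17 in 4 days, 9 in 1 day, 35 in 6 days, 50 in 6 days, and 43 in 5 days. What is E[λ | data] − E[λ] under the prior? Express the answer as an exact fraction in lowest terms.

127/40

Total count: 33 + 45 + 17 + 9 + 35 + 50 + 43 = 232.
Total exposure: 7 + 6 + 4 + 1 + 6 + 6 + 5 = 35 days.
Posterior: α' = 15 + 232 = 247, β' = 5 + 35 = 40.
Posterior mean = 247/40 = 247/40; prior mean = 15/5 = 3. Difference = 247/40 − 3 = 127/40.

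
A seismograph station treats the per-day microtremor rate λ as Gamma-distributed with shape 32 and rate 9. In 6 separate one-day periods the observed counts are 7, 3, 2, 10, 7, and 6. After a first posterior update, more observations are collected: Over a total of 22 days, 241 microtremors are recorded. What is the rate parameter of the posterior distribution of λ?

Total count: 7 + 3 + 2 + 10 + 7 + 6 = 35.
Total exposure: 6 days.
After the first batch: Gamma(32 + 35, 9 + 6) = Gamma(67, 15).
Total count 241 over total exposure 22 days.
After the second batch: Gamma(67 + 241, 15 + 22) = Gamma(308, 37).

37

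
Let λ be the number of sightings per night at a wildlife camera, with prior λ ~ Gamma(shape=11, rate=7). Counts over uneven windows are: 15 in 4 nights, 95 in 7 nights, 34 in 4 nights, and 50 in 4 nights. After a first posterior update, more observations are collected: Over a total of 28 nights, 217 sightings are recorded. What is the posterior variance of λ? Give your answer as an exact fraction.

211/1458

Total count: 15 + 95 + 34 + 50 = 194.
Total exposure: 4 + 7 + 4 + 4 = 19 nights.
After the first batch: Gamma(11 + 194, 7 + 19) = Gamma(205, 26).
Total count 217 over total exposure 28 nights.
After the second batch: Gamma(205 + 217, 26 + 28) = Gamma(422, 54).
Posterior variance = α'/β'² = 422/2916 = 211/1458.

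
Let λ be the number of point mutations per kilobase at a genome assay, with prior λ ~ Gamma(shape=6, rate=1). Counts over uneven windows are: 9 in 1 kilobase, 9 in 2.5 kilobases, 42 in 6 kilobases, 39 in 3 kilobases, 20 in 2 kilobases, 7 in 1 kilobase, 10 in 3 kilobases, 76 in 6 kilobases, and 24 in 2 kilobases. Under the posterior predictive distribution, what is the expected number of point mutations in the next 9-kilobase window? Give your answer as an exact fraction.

396/5

Total count: 9 + 9 + 42 + 39 + 20 + 7 + 10 + 76 + 24 = 236.
Total exposure: 1 + 2.5 + 6 + 3 + 2 + 1 + 3 + 6 + 2 = 26.5 kilobases.
Gamma(α, β) with Poisson data over total exposure Σt gives posterior Gamma(α+Σx, β+Σt) = Gamma(242, 55/2).
Predictive mean over a 9-kilobase window = T·E[λ|data] = 9·242/(55/2) = 396/5.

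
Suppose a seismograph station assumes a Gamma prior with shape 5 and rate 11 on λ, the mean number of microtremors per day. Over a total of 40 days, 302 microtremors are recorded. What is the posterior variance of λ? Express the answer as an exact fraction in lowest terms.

Total count 302 over total exposure 40 days.
The Gamma prior is conjugate for the Poisson rate, so λ | data ~ Gamma(5+302, 11+40) = Gamma(307, 51).
Posterior variance = α'/β'² = 307/2601.

307/2601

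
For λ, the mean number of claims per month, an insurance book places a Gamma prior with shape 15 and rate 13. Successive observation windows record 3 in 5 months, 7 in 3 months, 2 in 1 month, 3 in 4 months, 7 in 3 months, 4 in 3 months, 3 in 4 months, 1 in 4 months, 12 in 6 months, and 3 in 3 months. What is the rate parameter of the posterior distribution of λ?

49

Total count: 3 + 7 + 2 + 3 + 7 + 4 + 3 + 1 + 12 + 3 = 45.
Total exposure: 5 + 3 + 1 + 4 + 3 + 3 + 4 + 4 + 6 + 3 = 36 months.
Conjugate update: add total count to the shape and total exposure to the rate, giving Gamma(60, 49).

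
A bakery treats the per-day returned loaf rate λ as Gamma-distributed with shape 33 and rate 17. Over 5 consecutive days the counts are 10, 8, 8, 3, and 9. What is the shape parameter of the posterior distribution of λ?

Total count: 10 + 8 + 8 + 3 + 9 = 38.
Total exposure: 5 days.
Posterior: α' = 33 + 38 = 71, β' = 17 + 5 = 22.

71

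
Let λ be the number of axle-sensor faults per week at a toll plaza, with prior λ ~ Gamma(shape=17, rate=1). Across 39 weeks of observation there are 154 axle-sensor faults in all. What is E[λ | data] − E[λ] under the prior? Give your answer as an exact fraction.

Total count 154 over total exposure 39 weeks.
Conjugate update: add total count to the shape and total exposure to the rate, giving Gamma(171, 40).
Posterior mean = 171/40 = 171/40; prior mean = 17/1 = 17. Difference = 171/40 − 17 = -509/40.

-509/40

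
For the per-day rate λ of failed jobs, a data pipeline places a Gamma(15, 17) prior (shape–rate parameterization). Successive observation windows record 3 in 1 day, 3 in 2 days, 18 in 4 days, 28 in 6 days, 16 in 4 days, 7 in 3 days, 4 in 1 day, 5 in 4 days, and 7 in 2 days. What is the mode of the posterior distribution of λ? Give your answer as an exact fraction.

Total count: 3 + 3 + 18 + 28 + 16 + 7 + 4 + 5 + 7 = 91.
Total exposure: 1 + 2 + 4 + 6 + 4 + 3 + 1 + 4 + 2 = 27 days.
Posterior: α' = 15 + 91 = 106, β' = 17 + 27 = 44.
Posterior mode = (α'−1)/β' = 105/44.

105/44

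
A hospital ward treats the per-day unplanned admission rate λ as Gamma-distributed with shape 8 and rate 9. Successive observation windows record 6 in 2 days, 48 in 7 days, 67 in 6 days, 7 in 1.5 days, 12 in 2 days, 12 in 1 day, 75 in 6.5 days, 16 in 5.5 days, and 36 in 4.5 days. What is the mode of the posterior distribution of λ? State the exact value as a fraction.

286/45

Total count: 6 + 48 + 67 + 7 + 12 + 12 + 75 + 16 + 36 = 279.
Total exposure: 2 + 7 + 6 + 1.5 + 2 + 1 + 6.5 + 5.5 + 4.5 = 36 days.
Posterior: α' = 8 + 279 = 287, β' = 9 + 36 = 45.
Posterior mode = (α'−1)/β' = 286/45.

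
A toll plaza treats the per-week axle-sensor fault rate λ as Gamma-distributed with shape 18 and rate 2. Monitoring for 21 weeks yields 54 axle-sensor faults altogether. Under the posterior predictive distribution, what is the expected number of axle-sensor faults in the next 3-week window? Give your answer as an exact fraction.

216/23

Total count 54 over total exposure 21 weeks.
Posterior: α' = 18 + 54 = 72, β' = 2 + 21 = 23.
Predictive mean over a 3-week window = T·E[λ|data] = 3·72/23 = 216/23.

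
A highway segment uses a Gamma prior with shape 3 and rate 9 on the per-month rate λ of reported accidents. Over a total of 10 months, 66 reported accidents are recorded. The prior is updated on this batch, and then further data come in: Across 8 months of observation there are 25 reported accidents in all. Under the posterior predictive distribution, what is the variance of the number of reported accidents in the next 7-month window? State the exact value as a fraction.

Total count 66 over total exposure 10 months.
After the first batch: Gamma(3 + 66, 9 + 10) = Gamma(69, 19).
Total count 25 over total exposure 8 months.
After the second batch: Gamma(69 + 25, 19 + 8) = Gamma(94, 27).
The posterior predictive for a window of length T is Negative Binomial with variance T·α'·(β'+T)/β'² = 7·94·34/729 = 22372/729.

22372/729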